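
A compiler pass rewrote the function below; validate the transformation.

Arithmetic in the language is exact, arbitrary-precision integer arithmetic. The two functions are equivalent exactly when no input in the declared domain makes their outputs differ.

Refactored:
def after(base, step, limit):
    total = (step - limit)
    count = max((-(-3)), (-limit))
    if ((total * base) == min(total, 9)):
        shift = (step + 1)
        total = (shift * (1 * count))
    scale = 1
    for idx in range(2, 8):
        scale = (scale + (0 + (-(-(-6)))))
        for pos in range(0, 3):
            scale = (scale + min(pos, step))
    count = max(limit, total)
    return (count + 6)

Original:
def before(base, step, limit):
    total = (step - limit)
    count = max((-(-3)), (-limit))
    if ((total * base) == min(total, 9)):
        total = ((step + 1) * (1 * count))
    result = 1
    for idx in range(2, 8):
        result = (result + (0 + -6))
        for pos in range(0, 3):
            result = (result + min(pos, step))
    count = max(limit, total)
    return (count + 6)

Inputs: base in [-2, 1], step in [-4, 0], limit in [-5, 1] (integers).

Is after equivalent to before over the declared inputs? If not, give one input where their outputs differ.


Comparing the listings, the differences include: statement counts differ; also local variable names differ.
Spot check at base=1, step=-2, limit=-1 — before: total := -1 | count := 3 | ((total * base) == min(total, 9)): true | total := -3 | result := 1 | iter idx=2: | result := -5 | iter pos=0: | result := -7 | iter pos=1: | result := -9 | iter pos=2: | result := -11 | iter idx=3: | result := -17 | iter pos=0: | result := -19 | iter pos=1: | result := -21 | iter pos=2: | result := -23 | iter idx=4: | result := -29 | iter pos=0: | result := -31 | iter pos=1: | result := -33 | iter pos=2: | result := -35 | iter idx=5: | result := -41 | iter pos=0: | result := -43 | iter pos=1: | result := -45 | iter pos=2: | result := -47 | iter idx=6: | result := -53 | iter pos=0: | result := -55 | iter pos=1: | result := -57 | iter pos=2: | result := -59 | iter idx=7: | result := -65 | iter pos=0: | result := -67 | iter pos=1: | result := -69 | iter pos=2: | result := -71 | count := -1 | result 5. after: total := -1 | count := 3 | ((total * base) == min(total, 9)): true | shift := -1 | total := -3 | scale := 1 | iter idx=2: | scale := -5 | iter pos=0: | scale := -7 | iter pos=1: | scale := -9 | iter pos=2: | scale := -11 | iter idx=3: | scale := -17 | iter pos=0: | scale := -19 | iter pos=1: | scale := -21 | iter pos=2: | scale := -23 | iter idx=4: | scale := -29 | iter pos=0: | scale := -31 | iter pos=1: | scale := -33 | iter pos=2: | scale := -35 | iter idx=5: | scale := -41 | iter pos=0: | scale := -43 | iter pos=1: | scale := -45 | iter pos=2: | scale := -47 | iter idx=6: | scale := -53 | iter pos=0: | scale := -55 | iter pos=1: | scale := -57 | iter pos=2: | scale := -59 | iter idx=7: | scale := -65 | iter pos=0: | scale := -67 | iter pos=1: | scale := -69 | iter pos=2: | scale := -71 | count := -1 | result 5. Both give 5.
Every one of the 140 inputs gives matching results.
verdict: equivalent


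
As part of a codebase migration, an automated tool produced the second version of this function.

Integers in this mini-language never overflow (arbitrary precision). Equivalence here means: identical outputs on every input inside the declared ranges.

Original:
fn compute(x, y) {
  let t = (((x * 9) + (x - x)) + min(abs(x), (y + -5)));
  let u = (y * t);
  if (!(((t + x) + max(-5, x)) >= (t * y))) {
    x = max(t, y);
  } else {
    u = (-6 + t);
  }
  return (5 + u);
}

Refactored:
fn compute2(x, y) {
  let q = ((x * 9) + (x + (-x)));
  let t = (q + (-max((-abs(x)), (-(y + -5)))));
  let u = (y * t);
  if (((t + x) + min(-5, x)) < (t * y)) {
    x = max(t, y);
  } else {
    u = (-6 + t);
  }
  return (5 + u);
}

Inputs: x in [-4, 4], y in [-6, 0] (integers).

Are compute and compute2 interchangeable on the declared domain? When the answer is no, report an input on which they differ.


Run the pair on x=1, y=-4.
compute: t = 0; u = 0; (!(((t + x) + max(-5, x)) >= (t * y))) -> false; u = -6; return -1
compute2: q = 9; t = 0; u = 0; (((t + x) + min(-5, x)) < (t * y)) -> true; x = 0; return 5
-1 and 5 differ, so these are not the same function on this domain.
verdict: not equivalent; witness: x=1, y=-4


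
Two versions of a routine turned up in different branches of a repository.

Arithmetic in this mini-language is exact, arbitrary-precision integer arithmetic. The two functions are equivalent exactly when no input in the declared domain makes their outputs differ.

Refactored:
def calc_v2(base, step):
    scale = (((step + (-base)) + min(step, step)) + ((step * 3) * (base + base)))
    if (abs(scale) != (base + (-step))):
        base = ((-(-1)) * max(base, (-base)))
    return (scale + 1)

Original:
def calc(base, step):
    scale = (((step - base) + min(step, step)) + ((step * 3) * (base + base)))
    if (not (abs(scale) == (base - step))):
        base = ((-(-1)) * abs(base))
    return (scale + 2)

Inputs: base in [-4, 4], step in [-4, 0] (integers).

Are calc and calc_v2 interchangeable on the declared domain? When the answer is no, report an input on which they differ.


Consider the input base=-4, step=-4.
calc: scale=92, then (not (abs(scale) == (base - step))) is true, then base=4, then returns 94
calc_v2: scale=92, then (abs(scale) != (base + (-step))) is true, then base=4, then returns 93
94 and 93 differ, so these are not the same function on this domain.
verdict: not equivalent; witness: base=-4, step=-4


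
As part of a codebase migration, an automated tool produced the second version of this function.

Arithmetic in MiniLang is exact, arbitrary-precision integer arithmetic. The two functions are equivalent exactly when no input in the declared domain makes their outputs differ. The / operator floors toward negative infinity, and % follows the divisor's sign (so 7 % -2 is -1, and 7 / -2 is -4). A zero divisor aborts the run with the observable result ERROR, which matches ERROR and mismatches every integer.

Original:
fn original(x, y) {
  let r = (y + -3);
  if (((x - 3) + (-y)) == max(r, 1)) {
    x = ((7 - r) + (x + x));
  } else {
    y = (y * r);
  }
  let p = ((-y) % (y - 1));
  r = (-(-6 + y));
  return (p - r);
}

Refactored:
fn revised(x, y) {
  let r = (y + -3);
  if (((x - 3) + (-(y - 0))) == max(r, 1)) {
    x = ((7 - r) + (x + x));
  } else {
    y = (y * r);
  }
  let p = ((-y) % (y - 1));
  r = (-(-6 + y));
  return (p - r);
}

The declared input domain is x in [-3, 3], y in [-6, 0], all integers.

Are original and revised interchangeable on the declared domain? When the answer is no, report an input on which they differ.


Side by side, the visible changes include: arithmetic usage differs, plus constant usage differs.
As a probe, take x=-3, y=-6: original runs r=-9, then (((x - 3) + (-y)) == max(r, 1)) is false, then y=54, then p=52, then r=-48, then returns 100; revised runs r=-9, then (((x - 3) + (-(y - 0))) == max(r, 1)) is false, then y=54, then p=52, then r=-48, then returns 100; both end at 100.
Across all 49 domain points the two functions coincide.
verdict: equivalent


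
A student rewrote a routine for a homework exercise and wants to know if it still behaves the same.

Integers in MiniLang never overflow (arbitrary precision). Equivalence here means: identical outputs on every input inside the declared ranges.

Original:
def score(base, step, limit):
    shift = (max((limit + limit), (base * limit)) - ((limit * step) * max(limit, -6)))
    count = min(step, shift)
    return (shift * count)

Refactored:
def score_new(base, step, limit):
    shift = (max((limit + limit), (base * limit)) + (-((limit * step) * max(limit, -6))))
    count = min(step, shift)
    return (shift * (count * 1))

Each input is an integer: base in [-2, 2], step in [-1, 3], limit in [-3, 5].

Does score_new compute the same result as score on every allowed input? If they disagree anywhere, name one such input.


Comparing the listings, the differences include: constant usage differs, and arithmetic usage differs.
One worked example (base=-2, step=2, limit=3) — score: shift=-12, then count=-12, then returns 144; score_new: shift=-12, then count=-12, then returns 144; agreement on 144.
Every one of the 225 inputs gives matching results.
verdict: equivalent


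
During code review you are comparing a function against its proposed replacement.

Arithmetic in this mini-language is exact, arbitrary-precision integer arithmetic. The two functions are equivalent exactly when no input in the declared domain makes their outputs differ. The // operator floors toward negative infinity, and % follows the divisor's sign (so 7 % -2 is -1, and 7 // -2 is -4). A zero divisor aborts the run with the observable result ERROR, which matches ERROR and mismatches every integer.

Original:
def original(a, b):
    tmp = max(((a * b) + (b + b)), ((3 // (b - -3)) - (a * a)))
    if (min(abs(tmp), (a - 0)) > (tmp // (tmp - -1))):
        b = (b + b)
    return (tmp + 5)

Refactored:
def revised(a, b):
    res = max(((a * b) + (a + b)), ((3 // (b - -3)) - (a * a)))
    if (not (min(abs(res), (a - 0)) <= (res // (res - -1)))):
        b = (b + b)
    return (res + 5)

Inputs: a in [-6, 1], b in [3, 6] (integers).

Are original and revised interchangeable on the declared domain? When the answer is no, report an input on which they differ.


At a=-6, b=3: original gives -7, revised gives -16.
verdict: not equivalent; witness: a=-6, b=3


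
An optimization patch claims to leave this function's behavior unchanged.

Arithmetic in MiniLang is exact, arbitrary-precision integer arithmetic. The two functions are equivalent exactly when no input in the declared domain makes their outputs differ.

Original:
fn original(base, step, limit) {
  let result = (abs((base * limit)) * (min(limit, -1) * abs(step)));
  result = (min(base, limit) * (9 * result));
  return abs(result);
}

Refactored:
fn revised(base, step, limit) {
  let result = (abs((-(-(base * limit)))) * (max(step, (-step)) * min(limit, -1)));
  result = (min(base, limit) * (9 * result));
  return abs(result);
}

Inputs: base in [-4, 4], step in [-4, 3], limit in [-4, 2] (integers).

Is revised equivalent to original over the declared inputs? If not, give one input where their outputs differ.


Reading the diff, among the changes: min/max/abs usage differs.
Tracing base=0, step=-4, limit=-1: original: result=0, then result=0, then returns 0 | revised: result=0, then result=0, then returns 0 — matching result 0.
Sweeping the whole domain (504 inputs) finds no disagreement.
verdict: equivalent


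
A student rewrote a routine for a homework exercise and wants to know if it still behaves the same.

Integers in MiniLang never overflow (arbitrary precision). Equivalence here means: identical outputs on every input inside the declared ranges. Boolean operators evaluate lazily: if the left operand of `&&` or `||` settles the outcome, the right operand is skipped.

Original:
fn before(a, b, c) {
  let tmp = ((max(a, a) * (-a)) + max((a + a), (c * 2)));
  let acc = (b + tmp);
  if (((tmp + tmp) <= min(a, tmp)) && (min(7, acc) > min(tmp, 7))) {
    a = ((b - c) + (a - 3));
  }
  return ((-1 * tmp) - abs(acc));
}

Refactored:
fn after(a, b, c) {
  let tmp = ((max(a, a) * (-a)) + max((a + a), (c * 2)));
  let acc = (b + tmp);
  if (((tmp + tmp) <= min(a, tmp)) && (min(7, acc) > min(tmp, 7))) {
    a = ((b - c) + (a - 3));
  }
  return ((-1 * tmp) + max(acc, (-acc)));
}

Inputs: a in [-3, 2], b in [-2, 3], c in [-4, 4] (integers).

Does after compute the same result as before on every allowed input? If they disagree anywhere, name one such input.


Take a=-3, b=-2, c=-4.
before: tmp = -15; acc = -17; (((tmp + tmp) <= min(a, tmp)) && (min(7, acc) > min(tmp, 7))) -> false; return -2
after: tmp = -15; acc = -17; (((tmp + tmp) <= min(a, tmp)) && (min(7, acc) > min(tmp, 7))) -> false; return 32
-2 and 32 differ, so these are not the same function on this domain.
verdict: not equivalent; witness: a=-3, b=-2, c=-4


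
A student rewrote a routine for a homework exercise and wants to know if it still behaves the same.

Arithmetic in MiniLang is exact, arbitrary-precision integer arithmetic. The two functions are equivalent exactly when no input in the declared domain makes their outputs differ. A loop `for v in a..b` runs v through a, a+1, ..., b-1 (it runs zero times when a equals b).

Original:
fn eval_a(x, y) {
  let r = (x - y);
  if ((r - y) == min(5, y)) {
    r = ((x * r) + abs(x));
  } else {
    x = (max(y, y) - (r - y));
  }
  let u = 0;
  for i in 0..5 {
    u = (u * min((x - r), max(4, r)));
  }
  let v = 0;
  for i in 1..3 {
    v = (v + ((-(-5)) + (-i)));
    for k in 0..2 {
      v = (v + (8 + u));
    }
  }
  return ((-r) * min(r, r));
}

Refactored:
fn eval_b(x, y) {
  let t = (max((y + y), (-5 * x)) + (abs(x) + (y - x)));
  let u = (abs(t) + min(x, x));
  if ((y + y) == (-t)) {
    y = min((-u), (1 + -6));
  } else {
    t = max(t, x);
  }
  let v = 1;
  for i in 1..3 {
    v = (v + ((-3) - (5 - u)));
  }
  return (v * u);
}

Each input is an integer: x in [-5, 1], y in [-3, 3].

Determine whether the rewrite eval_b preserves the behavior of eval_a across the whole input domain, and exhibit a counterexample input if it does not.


Run the pair on x=-5, y=-3.
eval_a: r = -2; ((r - y) == min(5, y)) -> false; x = -4; u = 0; [i=0]; u = 0; [i=1]; u = 0; [i=2]; u = 0; [i=3]; u = 0; [i=4]; u = 0; v = 0; [i=1]; v = 4; [k=0]; v = 12; [k=1]; v = 20; [i=2]; v = 23; [k=0]; v = 31; [k=1]; v = 39; return -4
eval_b: t = 32; u = 27; ((y + y) == (-t)) -> false; t = 32; v = 1; [i=1]; v = 20; [i=2]; v = 39; return 1053
-4 vs 1053 — the two versions disagree here.
verdict: not equivalent; witness: x=-5, y=-3


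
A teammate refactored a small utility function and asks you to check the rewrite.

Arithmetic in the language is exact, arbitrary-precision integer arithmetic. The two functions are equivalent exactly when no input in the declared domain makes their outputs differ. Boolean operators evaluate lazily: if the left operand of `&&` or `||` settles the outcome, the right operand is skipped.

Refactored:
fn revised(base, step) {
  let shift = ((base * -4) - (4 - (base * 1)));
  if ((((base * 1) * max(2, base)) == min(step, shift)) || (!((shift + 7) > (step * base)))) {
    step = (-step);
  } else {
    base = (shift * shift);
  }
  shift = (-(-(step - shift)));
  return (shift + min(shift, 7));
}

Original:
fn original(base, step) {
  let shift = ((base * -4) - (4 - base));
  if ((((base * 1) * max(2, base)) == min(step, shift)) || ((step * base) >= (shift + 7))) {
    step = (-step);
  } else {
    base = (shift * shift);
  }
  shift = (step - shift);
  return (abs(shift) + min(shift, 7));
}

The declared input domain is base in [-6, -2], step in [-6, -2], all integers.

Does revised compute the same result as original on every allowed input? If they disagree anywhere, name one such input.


Input base=-6, step=-6: 0 from original versus -16 from revised.
verdict: not equivalent; witness: base=-6, step=-6


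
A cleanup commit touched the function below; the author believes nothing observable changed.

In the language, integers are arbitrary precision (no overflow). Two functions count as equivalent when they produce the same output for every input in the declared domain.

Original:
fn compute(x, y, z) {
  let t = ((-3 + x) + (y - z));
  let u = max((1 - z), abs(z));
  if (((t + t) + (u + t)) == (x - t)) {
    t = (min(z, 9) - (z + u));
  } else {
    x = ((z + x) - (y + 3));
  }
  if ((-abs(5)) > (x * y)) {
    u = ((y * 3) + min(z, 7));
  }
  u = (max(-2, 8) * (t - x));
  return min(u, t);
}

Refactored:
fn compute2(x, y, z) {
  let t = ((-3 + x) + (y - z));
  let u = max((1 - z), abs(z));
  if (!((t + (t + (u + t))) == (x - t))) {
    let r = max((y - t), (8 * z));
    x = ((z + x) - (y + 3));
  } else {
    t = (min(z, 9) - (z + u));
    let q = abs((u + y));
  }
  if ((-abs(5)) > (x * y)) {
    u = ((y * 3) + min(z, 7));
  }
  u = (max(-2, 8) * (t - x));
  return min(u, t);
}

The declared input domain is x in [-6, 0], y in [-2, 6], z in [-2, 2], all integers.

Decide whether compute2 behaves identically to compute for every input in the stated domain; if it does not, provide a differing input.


Side by side, the visible changes include: statement counts differ; and arithmetic usage differs; and boolean connective usage differs; and min/max/abs usage differs; and local variable names differ; and constant usage differs.
As a probe, take x=-3, y=0, z=-1: compute runs t becomes -5; next u becomes 2; next (((t + t) + (u + t)) == (x - t)) evaluates to false; next x becomes -7; next ((-abs(5)) > (x * y)) evaluates to false; next u becomes 16; next final value -5; compute2 runs t becomes -5; next u becomes 2; next (!((t + (t + (u + t))) == (x - t))) evaluates to true; next r becomes 5; next x becomes -7; next ((-abs(5)) > (x * y)) evaluates to false; next u becomes 16; next final value -5; both end at -5.
Checked all 315 inputs in the declared domain: the outputs agree on every one.
verdict: equivalent


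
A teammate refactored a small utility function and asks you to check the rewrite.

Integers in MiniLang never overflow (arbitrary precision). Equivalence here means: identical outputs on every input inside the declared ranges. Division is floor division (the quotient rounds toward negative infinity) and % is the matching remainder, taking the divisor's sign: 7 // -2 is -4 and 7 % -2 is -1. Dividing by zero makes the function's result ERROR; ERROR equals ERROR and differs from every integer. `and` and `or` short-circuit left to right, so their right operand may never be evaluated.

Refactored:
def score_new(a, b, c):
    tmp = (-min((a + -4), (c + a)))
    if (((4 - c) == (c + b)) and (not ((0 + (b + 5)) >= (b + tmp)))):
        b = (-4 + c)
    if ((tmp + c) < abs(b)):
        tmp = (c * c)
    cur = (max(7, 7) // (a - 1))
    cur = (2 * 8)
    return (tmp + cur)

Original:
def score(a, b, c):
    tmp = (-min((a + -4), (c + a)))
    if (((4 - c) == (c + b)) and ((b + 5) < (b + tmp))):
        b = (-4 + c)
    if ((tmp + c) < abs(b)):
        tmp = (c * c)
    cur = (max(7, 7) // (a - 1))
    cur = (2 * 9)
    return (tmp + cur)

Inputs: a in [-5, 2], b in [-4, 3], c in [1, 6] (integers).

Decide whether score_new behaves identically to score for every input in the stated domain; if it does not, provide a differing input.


Input a=-5, b=-4, c=1: 27 from score versus 25 from score_new.
verdict: not equivalent; witness: a=-5, b=-4, c=1


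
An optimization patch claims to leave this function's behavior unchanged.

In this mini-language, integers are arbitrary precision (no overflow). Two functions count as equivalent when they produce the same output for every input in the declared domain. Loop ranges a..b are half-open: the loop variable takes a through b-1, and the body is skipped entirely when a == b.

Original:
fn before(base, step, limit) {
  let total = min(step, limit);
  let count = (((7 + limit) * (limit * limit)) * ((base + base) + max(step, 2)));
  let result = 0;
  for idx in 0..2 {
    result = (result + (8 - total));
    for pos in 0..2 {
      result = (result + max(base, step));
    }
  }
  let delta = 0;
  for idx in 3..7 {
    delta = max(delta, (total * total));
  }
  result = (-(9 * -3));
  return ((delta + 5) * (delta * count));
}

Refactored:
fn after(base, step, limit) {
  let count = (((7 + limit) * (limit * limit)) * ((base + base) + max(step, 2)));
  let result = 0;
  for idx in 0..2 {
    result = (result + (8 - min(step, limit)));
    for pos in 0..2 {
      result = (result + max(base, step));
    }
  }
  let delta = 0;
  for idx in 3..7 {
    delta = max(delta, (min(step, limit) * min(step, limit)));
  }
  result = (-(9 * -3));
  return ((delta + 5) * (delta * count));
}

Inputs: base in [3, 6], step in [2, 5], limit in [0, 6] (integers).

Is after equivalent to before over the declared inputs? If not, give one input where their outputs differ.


Changes here: min/max/abs usage differs, and statement counts differ, and local variable names differ; the full 112-point sweep finds no disagreement.
verdict: equivalent


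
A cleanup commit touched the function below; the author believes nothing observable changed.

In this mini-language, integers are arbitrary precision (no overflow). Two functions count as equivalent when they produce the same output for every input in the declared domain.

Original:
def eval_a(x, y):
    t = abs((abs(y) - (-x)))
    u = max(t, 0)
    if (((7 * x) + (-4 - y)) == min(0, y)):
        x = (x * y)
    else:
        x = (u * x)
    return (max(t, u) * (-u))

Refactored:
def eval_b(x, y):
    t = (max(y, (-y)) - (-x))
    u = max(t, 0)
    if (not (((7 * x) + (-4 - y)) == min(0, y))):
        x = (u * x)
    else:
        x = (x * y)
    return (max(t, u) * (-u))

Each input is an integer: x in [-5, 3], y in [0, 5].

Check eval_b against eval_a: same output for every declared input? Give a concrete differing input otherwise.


Try x=-5, y=0.
eval_a: t=5, then u=5, then (((7 * x) + (-4 - y)) == min(0, y)) is false, then x=-25, then returns -25
eval_b: t=-5, then u=0, then (not (((7 * x) + (-4 - y)) == min(0, y))) is true, then x=0, then returns 0
-25 against 0: the behavior changed.
verdict: not equivalent; witness: x=-5, y=0


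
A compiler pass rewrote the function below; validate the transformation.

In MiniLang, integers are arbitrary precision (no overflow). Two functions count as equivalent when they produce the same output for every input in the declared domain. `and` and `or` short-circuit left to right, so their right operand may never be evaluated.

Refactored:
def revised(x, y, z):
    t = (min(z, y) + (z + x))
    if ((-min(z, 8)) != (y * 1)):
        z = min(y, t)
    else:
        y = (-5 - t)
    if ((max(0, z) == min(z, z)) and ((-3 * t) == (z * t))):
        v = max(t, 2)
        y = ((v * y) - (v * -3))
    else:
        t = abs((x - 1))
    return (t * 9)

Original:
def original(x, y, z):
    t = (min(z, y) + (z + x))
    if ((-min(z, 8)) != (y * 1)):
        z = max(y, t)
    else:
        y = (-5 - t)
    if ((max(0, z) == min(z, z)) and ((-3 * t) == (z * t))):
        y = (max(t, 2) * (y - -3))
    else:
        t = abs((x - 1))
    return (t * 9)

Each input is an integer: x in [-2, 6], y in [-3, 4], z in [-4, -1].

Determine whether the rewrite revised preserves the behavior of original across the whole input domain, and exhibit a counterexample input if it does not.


These are not equivalent — on x=2, y=-1, z=-1 the outputs split (0 vs 9).
original: t=0, then ((-min(z, 8)) != (y * 1)) is true, then z=0, then ((max(0, z) == min(z, z)) and ((-3 * t) == (z * t))) is true, then y=4, then returns 0
revised: t=0, then ((-min(z, 8)) != (y * 1)) is true, then z=-1, then ((max(0, z) == min(z, z)) and ((-3 * t) == (z * t))) is false, then t=1, then returns 9
verdict: not equivalent; witness: x=2, y=-1, z=-1


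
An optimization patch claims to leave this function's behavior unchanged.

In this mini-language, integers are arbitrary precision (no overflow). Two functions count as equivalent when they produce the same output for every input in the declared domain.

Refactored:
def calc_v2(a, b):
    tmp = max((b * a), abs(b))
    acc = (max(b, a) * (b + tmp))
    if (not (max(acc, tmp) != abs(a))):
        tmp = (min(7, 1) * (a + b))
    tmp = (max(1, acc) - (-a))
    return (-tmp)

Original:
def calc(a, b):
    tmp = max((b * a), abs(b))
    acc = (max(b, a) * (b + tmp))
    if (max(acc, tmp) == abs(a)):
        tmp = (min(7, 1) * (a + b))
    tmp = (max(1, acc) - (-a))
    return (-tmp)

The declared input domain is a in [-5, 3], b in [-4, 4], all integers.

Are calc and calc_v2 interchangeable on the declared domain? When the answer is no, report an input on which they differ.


The two versions differ — the changes include comparison usage differs; also boolean connective usage differs.
Tracing a=2, b=-3: calc: tmp = 3; acc = 0; (max(acc, tmp) == abs(a)) -> false; tmp = 3; return -3 | calc_v2: tmp = 3; acc = 0; (not (max(acc, tmp) != abs(a))) -> false; tmp = 3; return -3 — matching result -3.
Checked all 81 inputs in the declared domain: the outputs agree on every one.
verdict: equivalent


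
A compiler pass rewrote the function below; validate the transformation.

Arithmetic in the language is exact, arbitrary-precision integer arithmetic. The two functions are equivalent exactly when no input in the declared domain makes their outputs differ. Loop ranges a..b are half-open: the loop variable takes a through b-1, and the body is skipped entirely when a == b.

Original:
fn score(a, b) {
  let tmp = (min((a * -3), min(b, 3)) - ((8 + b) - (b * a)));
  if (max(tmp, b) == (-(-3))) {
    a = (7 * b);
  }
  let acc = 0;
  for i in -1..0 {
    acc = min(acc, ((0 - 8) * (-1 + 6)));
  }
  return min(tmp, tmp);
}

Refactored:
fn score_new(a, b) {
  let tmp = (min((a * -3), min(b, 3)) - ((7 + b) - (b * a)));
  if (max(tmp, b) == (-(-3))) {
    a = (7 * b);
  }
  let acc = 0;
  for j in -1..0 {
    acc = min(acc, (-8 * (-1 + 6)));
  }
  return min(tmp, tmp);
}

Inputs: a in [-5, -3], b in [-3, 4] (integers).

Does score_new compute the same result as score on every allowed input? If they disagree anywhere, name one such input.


Evaluate both at a=-5, b=-3.
score: tmp := 7 | (max(tmp, b) == (-(-3))): false | acc := 0 | iter i=-1: | acc := -40 | result 7
score_new: tmp := 8 | (max(tmp, b) == (-(-3))): false | acc := 0 | iter j=-1: | acc := -40 | result 8
7 vs 8 — the two versions disagree here.
verdict: not equivalent; witness: a=-5, b=-3


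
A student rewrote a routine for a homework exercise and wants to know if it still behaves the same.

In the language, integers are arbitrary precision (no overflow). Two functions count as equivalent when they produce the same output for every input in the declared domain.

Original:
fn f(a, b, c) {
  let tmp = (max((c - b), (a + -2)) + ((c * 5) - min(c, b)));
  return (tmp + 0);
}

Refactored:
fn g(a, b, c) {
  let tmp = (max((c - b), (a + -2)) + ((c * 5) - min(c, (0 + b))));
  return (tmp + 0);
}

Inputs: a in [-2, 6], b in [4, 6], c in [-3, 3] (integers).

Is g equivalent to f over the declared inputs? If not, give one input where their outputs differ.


Equivalent — the differences include arithmetic usage differs; also constant usage differs, yet no declared input distinguishes the two.
Tracing a=4, b=4, c=-3: f: tmp becomes -10; next final value -10 | g: tmp becomes -10; next final value -10 — matching result -10.
Every one of the 189 inputs gives matching results.
verdict: equivalent


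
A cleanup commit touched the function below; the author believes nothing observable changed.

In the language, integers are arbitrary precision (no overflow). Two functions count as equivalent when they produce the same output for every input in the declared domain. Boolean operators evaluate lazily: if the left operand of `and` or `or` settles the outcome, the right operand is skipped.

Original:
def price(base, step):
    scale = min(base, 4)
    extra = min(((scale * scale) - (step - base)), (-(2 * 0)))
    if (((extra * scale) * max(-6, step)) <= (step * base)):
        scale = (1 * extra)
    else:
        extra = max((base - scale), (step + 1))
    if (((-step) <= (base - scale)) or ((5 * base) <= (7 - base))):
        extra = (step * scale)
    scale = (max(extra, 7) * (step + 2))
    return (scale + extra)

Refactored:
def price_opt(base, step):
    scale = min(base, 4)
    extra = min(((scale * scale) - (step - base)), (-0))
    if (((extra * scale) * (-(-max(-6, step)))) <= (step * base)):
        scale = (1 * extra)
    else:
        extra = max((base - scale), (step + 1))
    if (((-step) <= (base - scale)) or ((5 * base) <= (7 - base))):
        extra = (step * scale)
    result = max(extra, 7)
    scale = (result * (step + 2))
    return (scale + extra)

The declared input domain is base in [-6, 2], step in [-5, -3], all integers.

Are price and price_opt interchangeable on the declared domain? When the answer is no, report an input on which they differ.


Although local variable names differ; and arithmetic usage differs; and statement counts differ; and constant usage differs, 27/27 inputs agree.
verdict: equivalent


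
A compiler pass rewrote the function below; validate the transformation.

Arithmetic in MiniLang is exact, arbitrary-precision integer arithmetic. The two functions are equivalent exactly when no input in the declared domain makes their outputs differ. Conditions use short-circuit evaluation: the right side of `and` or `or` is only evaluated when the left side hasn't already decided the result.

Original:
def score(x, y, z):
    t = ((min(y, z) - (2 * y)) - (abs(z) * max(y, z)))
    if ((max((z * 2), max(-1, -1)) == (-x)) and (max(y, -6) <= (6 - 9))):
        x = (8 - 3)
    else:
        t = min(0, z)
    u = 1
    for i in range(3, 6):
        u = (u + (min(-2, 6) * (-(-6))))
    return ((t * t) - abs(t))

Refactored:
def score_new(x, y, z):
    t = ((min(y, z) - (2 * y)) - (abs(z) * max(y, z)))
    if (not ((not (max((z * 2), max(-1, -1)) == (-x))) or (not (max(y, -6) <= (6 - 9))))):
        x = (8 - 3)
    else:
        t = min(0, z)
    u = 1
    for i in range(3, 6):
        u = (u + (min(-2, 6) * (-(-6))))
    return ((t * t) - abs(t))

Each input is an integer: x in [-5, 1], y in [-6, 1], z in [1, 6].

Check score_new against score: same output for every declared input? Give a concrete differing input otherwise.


Side by side, the visible changes include: boolean connective usage differs.
As a probe, take x=-3, y=-3, z=2: score runs t becomes -1; next ((max((z * 2), max(-1, -1)) == (-x)) and (max(y, -6) <= (6 - 9))) evaluates to false; next t becomes 0; next u becomes 1; next at i=3:; next u becomes -11; next at i=4:; next u becomes -23; next at i=5:; next u becomes -35; next final value 0; score_new runs t becomes -1; next (not ((not (max((z * 2), max(-1, -1)) == (-x))) or (not (max(y, -6) <= (6 - 9))))) evaluates to false; next t becomes 0; next u becomes 1; next at i=3:; next u becomes -11; next at i=4:; next u becomes -23; next at i=5:; next u becomes -35; next final value 0; both end at 0.
Sweeping the whole domain (336 inputs) finds no disagreement.
verdict: equivalent


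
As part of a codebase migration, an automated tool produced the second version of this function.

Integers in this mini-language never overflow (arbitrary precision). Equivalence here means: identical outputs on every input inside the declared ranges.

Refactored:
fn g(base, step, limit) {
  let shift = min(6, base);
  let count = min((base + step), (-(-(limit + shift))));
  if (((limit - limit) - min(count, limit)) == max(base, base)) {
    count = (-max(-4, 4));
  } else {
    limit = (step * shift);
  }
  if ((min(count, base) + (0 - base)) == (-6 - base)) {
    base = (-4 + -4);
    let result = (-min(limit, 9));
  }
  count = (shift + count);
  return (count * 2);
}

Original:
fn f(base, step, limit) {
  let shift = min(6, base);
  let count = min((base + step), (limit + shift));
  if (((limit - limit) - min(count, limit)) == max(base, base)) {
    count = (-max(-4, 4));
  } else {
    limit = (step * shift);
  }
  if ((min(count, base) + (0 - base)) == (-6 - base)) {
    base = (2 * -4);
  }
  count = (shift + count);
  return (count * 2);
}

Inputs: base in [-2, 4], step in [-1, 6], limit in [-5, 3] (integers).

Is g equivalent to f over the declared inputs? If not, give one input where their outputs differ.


Comparing the listings, the differences include: min/max/abs usage differs; constant usage differs; arithmetic usage differs; local variable names differ; statement counts differ.
Tracing base=-1, step=4, limit=-2: f: shift=-1, then count=-3, then (((limit - limit) - min(count, limit)) == max(base, base)) is false, then limit=-4, then ((min(count, base) + (0 - base)) == (-6 - base)) is false, then count=-4, then returns -8 | g: shift=-1, then count=-3, then (((limit - limit) - min(count, limit)) == max(base, base)) is false, then limit=-4, then ((min(count, base) + (0 - base)) == (-6 - base)) is false, then count=-4, then returns -8 — matching result -8.
An exhaustive pass over the 504 declared inputs shows identical outputs.
verdict: equivalent


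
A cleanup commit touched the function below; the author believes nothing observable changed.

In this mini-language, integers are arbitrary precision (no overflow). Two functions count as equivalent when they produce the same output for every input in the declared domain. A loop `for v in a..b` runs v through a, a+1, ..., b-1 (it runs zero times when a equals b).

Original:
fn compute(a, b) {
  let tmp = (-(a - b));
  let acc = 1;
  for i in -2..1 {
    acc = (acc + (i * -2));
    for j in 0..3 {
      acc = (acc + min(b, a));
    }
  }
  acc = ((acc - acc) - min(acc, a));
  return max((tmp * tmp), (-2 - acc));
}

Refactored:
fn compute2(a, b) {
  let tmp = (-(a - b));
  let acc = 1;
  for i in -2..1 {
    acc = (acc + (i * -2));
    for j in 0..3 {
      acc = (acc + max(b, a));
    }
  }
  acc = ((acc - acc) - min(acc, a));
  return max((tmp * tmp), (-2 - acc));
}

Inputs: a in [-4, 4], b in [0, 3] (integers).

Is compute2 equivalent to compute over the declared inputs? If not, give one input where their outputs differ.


Equivalent. Although `min(b, a)` became `max(b, a)`, no input in the stated domain can expose it.
Across all 36 domain points the two functions coincide.
Spot check at a=-1, b=0 — compute: tmp=1, then acc=1, then (i=-2), then acc=5, then (j=0), then acc=4, then (j=1), then acc=3, then (j=2), then acc=2, then (i=-1), then acc=4, then (j=0), then acc=3, then (j=1), then acc=2, then (j=2), then acc=1, then (i=0), then acc=1, then (j=0), then acc=0, then (j=1), then acc=-1, then (j=2), then acc=-2, then acc=2, then returns 1. compute2: tmp=1, then acc=1, then (i=-2), then acc=5, then (j=0), then acc=5, then (j=1), then acc=5, then (j=2), then acc=5, then (i=-1), then acc=7, then (j=0), then acc=7, then (j=1), then acc=7, then (j=2), then acc=7, then (i=0), then acc=7, then (j=0), then acc=7, then (j=1), then acc=7, then (j=2), then acc=7, then acc=1, then returns 1. Both give 1.
verdict: equivalent


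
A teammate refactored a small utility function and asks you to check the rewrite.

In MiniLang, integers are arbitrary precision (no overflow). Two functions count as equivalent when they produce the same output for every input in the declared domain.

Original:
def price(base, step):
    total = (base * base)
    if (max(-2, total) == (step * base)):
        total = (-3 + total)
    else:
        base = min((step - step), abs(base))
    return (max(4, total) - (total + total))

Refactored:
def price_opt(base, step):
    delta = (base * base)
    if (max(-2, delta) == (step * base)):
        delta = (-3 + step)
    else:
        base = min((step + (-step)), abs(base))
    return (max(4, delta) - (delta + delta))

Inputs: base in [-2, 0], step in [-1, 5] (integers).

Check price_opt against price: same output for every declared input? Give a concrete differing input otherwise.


These are not equivalent — on base=-1, step=-1 the outputs split (8 vs 12).
price: total := 1 | (max(-2, total) == (step * base)): true | total := -2 | result 8
price_opt: delta := 1 | (max(-2, delta) == (step * base)): true | delta := -4 | result 12
verdict: not equivalent; witness: base=-1, step=-1


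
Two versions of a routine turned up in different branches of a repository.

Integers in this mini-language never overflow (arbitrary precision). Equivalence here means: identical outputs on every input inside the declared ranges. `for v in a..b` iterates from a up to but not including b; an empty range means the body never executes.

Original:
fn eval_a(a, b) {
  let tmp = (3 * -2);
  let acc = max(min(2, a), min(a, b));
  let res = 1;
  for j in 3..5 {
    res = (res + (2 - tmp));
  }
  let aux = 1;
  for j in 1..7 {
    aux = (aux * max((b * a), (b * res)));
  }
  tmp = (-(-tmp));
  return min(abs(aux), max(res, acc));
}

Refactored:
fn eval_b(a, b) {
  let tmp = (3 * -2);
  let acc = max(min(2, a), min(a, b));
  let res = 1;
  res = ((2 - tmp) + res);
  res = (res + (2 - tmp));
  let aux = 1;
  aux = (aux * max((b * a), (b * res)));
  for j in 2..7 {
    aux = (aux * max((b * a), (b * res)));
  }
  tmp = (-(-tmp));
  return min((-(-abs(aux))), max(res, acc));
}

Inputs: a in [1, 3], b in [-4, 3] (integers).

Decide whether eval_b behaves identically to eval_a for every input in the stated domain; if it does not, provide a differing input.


The two versions differ — the changes include statement counts differ, and constant usage differs, and arithmetic usage differs, and min/max/abs usage differs, and loop structure differs.
One worked example (a=1, b=1) — eval_a: tmp := -6 | acc := 1 | res := 1 | iter j=3: | res := 9 | iter j=4: | res := 17 | aux := 1 | iter j=1: | aux := 17 | iter j=2: | aux := 289 | iter j=3: | aux := 4913 | iter j=4: | aux := 83521 | iter j=5: | aux := 1419857 | iter j=6: | aux := 24137569 | tmp := -6 | result 17; eval_b: tmp := -6 | acc := 1 | res := 1 | res := 9 | res := 17 | aux := 1 | aux := 17 | iter j=2: | aux := 289 | iter j=3: | aux := 4913 | iter j=4: | aux := 83521 | iter j=5: | aux := 1419857 | iter j=6: | aux := 24137569 | tmp := -6 | result 17; agreement on 17.
An exhaustive pass over the 24 declared inputs shows identical outputs.
verdict: equivalent


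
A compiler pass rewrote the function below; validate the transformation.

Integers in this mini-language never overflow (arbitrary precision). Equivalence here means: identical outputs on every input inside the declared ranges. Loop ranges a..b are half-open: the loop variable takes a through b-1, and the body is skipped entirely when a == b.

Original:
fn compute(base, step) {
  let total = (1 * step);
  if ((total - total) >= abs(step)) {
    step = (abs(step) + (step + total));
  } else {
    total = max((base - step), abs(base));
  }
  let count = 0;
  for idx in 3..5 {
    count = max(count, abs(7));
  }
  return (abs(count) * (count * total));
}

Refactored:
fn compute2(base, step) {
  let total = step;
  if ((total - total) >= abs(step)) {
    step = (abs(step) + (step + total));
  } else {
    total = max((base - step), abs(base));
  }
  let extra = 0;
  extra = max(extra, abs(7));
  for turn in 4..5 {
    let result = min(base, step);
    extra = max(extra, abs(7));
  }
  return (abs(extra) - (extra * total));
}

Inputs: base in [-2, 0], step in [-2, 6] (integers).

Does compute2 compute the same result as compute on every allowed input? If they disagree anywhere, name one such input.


Run the pair on base=-2, step=-2.
compute: total becomes -2; next ((total - total) >= abs(step)) evaluates to false; next total becomes 2; next count becomes 0; next at idx=3:; next count becomes 7; next at idx=4:; next count becomes 7; next final value 98
compute2: total becomes -2; next ((total - total) >= abs(step)) evaluates to false; next total becomes 2; next extra becomes 0; next extra becomes 7; next at turn=4:; next result becomes -2; next extra becomes 7; next final value -7
98 != -7, so the rewrite changes behavior.
verdict: not equivalent; witness: base=-2, step=-2


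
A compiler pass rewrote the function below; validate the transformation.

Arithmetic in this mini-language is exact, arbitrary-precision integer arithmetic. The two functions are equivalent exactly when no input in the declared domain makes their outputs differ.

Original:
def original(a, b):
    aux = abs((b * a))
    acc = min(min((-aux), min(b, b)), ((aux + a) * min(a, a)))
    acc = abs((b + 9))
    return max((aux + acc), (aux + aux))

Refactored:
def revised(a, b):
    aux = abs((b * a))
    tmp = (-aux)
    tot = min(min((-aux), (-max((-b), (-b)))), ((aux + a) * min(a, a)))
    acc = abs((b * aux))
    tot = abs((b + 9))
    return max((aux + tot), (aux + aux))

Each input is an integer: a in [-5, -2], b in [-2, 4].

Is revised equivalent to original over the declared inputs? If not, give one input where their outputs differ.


Comparing the listings, the differences include: min/max/abs usage differs, and local variable names differ, and statement counts differ, and arithmetic usage differs.
One worked example (a=-3, b=3) — original: aux := 9 | acc := -18 | acc := 12 | result 21; revised: aux := 9 | tmp := -9 | tot := -18 | acc := 27 | tot := 12 | result 21; agreement on 21.
Checked all 28 inputs in the declared domain: the outputs agree on every one.
verdict: equivalent
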